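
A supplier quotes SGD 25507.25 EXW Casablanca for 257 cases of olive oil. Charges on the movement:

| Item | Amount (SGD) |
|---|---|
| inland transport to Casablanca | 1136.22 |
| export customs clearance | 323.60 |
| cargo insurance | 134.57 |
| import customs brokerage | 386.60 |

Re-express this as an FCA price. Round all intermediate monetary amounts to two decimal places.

FCA price: SGD 26967.07

Not relevant to the conversion: insurance, brokerage — on the buyer under both terms; not part of either seller's price.
From EXW to FCA, the seller additionally bears: inland to port, export clearance.
FCA price = 25507.25 + 1136.22 + 323.60 = 26967.07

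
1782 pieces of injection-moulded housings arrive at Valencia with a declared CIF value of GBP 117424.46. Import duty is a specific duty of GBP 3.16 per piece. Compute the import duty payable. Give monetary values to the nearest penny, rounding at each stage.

Import duty: GBP 5631.12

Import duty = 1782 × 3.16 = 5631.12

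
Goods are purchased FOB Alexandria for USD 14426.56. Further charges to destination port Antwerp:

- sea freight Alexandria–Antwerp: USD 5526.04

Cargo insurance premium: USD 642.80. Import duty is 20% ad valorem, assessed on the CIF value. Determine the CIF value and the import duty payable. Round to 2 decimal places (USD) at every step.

CIF = FOB price + freight + insurance
CIF = 14426.56 + 5526.04 + 642.80 = 20595.40
Import duty = 20595.40 × 20% = 4119.08

CIF value: USD 20595.40; import duty: USD 4119.08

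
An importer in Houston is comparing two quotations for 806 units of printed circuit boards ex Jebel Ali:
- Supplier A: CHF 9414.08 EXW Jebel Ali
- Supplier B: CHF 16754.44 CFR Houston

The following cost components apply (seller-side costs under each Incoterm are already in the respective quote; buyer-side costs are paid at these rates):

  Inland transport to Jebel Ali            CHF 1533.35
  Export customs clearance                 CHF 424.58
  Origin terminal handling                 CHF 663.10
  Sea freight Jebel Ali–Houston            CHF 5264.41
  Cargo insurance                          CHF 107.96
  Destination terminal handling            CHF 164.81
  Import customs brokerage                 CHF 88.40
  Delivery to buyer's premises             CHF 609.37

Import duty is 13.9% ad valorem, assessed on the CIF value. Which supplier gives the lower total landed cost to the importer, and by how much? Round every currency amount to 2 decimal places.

Supplier A (EXW):
CIF value = EXW price + inland to port + export clearance + origin terminal + freight + insurance = 9414.08 + 1533.35 + 424.58 + 663.10 + 5264.41 + 107.96 = 17407.48
Import duty = 17407.48 × 13.9% = 2419.64
Buyer bears (A): 1533.35 + 424.58 + 663.10 + 5264.41 + 107.96 + 164.81 + 88.40 + 609.37 = 8855.98
Landed cost (A) = invoice 9414.08 + 8855.98 + duty 2419.64 = 20689.70
Supplier B (CFR):
CIF value = CFR price + insurance = 16754.44 + 107.96 = 16862.40
Import duty = 16862.40 × 13.9% = 2343.87
Buyer bears (B): 107.96 + 164.81 + 88.40 + 609.37 = 970.54
Landed cost (B) = invoice 16754.44 + 970.54 + duty 2343.87 = 20068.85
Difference = |20689.70 − 20068.85| = 620.85

Supplier B is cheaper by CHF 620.85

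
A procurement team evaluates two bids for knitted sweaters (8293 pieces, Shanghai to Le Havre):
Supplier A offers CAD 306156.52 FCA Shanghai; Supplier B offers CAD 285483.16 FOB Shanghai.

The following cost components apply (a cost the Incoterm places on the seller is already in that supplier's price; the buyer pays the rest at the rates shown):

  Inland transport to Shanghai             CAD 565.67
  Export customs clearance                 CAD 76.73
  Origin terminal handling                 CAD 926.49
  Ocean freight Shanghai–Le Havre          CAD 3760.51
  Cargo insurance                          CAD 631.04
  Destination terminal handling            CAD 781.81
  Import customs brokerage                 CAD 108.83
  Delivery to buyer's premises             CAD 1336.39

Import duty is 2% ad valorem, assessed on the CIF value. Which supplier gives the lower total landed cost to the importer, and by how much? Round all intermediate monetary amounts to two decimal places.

Supplier B is cheaper by CAD 22031.85

Supplier A (FCA):
CIF value = FCA price + origin terminal + freight + insurance = 306156.52 + 926.49 + 3760.51 + 631.04 = 311474.56
Import duty = 311474.56 × 2% = 6229.49
Buyer bears (A): 926.49 + 3760.51 + 631.04 + 781.81 + 108.83 + 1336.39 = 7545.07
Landed cost (A) = invoice 306156.52 + 7545.07 + duty 6229.49 = 319931.08
Supplier B (FOB):
CIF value = FOB price + freight + insurance = 285483.16 + 3760.51 + 631.04 = 289874.71
Import duty = 289874.71 × 2% = 5797.49
Buyer bears (B): 3760.51 + 631.04 + 781.81 + 108.83 + 1336.39 = 6618.58
Landed cost (B) = invoice 285483.16 + 6618.58 + duty 5797.49 = 297899.23
Difference = |319931.08 − 297899.23| = 22031.85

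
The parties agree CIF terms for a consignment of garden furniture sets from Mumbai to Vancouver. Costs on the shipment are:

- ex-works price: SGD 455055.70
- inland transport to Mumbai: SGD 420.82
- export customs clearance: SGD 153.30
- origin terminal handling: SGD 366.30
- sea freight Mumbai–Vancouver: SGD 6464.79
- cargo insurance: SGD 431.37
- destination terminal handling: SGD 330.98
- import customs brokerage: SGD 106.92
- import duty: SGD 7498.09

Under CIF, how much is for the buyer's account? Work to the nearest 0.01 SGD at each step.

Buyer's account: SGD 7935.99

CIF: the seller pays costs through ocean freight and marine insurance to the destination port.
Seller's account: goods 455055.70 + inland to port 420.82 + export clearance 153.30 + origin terminal 366.30 + freight 6464.79 + insurance 431.37 = 462892.28
Buyer's account: destination terminal 330.98 + brokerage 106.92 + duty 7498.09 = 7935.99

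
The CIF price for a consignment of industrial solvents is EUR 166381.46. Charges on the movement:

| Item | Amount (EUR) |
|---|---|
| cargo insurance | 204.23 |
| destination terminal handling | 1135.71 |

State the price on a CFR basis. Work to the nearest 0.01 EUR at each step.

CFR price: EUR 166177.23

Not relevant to the conversion: destination terminal — on the buyer under both terms; not part of either seller's price.
From CIF to CFR, the seller no longer bears: insurance.
CFR price = 166381.46 − 204.23 = 166177.23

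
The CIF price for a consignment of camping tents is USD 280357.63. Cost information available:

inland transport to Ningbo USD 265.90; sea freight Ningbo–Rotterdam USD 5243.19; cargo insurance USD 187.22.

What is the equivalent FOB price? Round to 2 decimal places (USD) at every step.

FOB price: USD 274927.22

Not relevant to the conversion: inland to port — on the seller under both CIF and FOB; already in the CIF price and stays in the FOB price.
From CIF to FOB, the seller no longer bears: freight, insurance.
FOB price = 280357.63 − 5243.19 − 187.22 = 274927.22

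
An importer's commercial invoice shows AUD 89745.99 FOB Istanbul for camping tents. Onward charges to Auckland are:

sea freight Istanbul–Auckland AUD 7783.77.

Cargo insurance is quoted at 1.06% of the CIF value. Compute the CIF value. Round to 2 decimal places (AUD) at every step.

Let C be the CIF value. C = FOB price + freight + 1.06% × C
C − 1.06% × C = 89745.99 + 7783.77
0.9894 × C = 97529.76
C = 97529.76 / 0.9894 = 98574.65
Insurance premium = 1.06% × 98574.65 = 1044.89

CIF value: AUD 98574.65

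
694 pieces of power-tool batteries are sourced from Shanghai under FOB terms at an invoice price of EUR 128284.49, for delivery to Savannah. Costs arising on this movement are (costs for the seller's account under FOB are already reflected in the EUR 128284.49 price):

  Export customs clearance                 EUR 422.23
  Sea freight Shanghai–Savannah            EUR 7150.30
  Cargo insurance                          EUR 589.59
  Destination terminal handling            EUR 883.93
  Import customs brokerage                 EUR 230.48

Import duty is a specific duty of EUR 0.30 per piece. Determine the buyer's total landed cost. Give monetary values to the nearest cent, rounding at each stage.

FOB: the seller bears costs until goods are on board at the origin port; the buyer bears freight, insurance and all costs thereafter.
Already in the invoice (seller's account under FOB): export clearance — exclude.
CIF value = FOB price + freight + insurance = 128284.49 + 7150.30 + 589.59 = 136024.38
Import duty = 694 × 0.30 = 208.20
Buyer bears: freight 7150.30 + insurance 589.59 + destination terminal 883.93 + brokerage 230.48 + duty 208.20 = 9062.50
Landed cost = invoice 128284.49 + 9062.50 = 137346.99

Total landed cost: EUR 137346.99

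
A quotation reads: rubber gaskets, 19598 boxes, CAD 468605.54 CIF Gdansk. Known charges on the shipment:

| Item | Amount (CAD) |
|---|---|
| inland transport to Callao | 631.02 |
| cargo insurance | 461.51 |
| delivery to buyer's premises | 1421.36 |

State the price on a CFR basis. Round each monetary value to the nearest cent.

CFR price: CAD 468144.03

Not relevant to the conversion: inland to port — on the seller under both CIF and CFR; already in the CIF price and stays in the CFR price. delivery — on the buyer under both terms; not part of either seller's price.
From CIF to CFR, the seller no longer bears: insurance.
CFR price = 468605.54 − 461.51 = 468144.03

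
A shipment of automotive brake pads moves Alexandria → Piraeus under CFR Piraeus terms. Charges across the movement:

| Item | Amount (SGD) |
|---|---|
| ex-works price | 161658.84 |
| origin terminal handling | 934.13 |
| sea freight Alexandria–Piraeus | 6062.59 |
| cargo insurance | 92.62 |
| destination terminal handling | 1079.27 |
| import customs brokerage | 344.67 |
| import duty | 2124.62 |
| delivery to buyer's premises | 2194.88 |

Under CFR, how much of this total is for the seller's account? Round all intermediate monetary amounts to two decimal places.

CFR: the seller pays costs through ocean freight to the destination port, but not insurance.
Seller's account: goods 161658.84 + origin terminal 934.13 + freight 6062.59 = 168655.56
Buyer's account: insurance 92.62 + destination terminal 1079.27 + brokerage 344.67 + duty 2124.62 + delivery 2194.88 = 5836.06

Seller's account: SGD 168655.56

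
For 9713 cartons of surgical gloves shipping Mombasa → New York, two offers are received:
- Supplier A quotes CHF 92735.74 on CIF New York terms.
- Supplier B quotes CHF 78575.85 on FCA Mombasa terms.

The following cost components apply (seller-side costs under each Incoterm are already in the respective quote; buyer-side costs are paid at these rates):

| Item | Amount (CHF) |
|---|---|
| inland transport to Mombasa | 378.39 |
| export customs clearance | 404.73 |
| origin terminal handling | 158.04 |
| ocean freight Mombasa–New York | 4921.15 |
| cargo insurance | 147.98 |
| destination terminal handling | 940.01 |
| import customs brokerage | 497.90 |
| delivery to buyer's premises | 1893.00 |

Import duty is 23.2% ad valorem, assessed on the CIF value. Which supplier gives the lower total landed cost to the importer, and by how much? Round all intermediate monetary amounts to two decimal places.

Supplier B is cheaper by CHF 11005.11

Supplier A (CIF):
The CIF price already equals the CIF value: 92735.74
Import duty = 92735.74 × 23.2% = 21514.69
Buyer bears (A): 940.01 + 497.90 + 1893.00 = 3330.91
Landed cost (A) = invoice 92735.74 + 3330.91 + duty 21514.69 = 117581.34
Supplier B (FCA):
CIF value = FCA price + origin terminal + freight + insurance = 78575.85 + 158.04 + 4921.15 + 147.98 = 83803.02
Import duty = 83803.02 × 23.2% = 19442.30
Buyer bears (B): 158.04 + 4921.15 + 147.98 + 940.01 + 497.90 + 1893.00 = 8558.08
Landed cost (B) = invoice 78575.85 + 8558.08 + duty 19442.30 = 106576.23
Difference = |117581.34 − 106576.23| = 11005.11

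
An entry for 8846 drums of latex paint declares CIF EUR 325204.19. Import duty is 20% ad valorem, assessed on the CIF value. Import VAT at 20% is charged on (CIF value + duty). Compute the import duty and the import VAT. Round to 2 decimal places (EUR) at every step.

Import duty: EUR 65040.84; import VAT: EUR 78049.01

Import duty = 325204.19 × 20% = 65040.84
VAT base = CIF + duty = 325204.19 + 65040.84 = 390245.03
Import VAT = 390245.03 × 20% = 78049.01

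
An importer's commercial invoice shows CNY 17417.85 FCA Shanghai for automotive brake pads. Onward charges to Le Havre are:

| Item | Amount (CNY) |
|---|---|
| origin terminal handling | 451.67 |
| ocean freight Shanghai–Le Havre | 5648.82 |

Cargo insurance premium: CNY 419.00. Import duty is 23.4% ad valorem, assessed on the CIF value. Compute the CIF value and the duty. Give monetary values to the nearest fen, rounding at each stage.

CIF value: CNY 23937.34; import duty: CNY 5601.34

CIF = FCA price + pre-shipment costs + freight + insurance
CIF = 17417.85 + 451.67 + 5648.82 + 419.00 = 23937.34
Import duty = 23937.34 × 23.4% = 5601.34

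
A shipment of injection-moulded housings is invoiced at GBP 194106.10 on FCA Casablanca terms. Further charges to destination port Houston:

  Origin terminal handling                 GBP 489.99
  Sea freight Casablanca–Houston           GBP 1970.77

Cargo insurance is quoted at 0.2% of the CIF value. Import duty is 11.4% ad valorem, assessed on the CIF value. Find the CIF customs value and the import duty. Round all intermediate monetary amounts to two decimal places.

Let C be the CIF value. C = FCA price + pre-shipment costs + freight + 0.2% × C
C − 0.2% × C = 194106.10 + 489.99 + 1970.77
0.998 × C = 196566.86
C = 196566.86 / 0.998 = 196960.78
Insurance premium = 0.2% × 196960.78 = 393.92
Import duty = 196960.78 × 11.4% = 22453.53

CIF value: GBP 196960.78; import duty: GBP 22453.53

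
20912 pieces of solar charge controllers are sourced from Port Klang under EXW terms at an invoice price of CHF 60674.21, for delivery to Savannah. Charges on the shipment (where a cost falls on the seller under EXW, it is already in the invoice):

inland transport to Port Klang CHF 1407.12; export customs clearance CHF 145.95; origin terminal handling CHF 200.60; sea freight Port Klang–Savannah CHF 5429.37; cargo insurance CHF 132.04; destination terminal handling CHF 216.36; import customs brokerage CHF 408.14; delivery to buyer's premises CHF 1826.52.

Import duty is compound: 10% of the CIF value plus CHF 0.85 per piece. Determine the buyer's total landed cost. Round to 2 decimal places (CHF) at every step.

EXW: the seller makes goods available at their premises; the buyer bears all onward costs.
CIF value = EXW price + inland to port + export clearance + origin terminal + freight + insurance = 60674.21 + 1407.12 + 145.95 + 200.60 + 5429.37 + 132.04 = 67989.29
Ad valorem component: 67989.29 × 10% = 6798.93
Specific component: 20912 × 0.85 = 17775.20
Import duty = 6798.93 + 17775.20 = 24574.13
Buyer bears: inland to port 1407.12 + export clearance 145.95 + origin terminal 200.60 + freight 5429.37 + insurance 132.04 + destination terminal 216.36 + brokerage 408.14 + delivery 1826.52 + duty 24574.13 = 34340.23
Landed cost = invoice 60674.21 + 34340.23 = 95014.44

Total landed cost: CHF 95014.44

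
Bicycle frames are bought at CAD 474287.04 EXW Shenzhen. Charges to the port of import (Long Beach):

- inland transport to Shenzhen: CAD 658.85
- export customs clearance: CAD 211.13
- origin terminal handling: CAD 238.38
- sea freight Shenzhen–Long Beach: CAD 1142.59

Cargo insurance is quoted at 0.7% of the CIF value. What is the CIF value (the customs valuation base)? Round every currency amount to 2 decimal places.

Let C be the CIF value. C = EXW price + pre-shipment costs + freight + 0.7% × C
C − 0.7% × C = 474287.04 + 658.85 + 211.13 + 238.38 + 1142.59
0.993 × C = 476537.99
C = 476537.99 / 0.993 = 479897.27
Insurance premium = 0.7% × 479897.27 = 3359.28

CIF value: CAD 479897.27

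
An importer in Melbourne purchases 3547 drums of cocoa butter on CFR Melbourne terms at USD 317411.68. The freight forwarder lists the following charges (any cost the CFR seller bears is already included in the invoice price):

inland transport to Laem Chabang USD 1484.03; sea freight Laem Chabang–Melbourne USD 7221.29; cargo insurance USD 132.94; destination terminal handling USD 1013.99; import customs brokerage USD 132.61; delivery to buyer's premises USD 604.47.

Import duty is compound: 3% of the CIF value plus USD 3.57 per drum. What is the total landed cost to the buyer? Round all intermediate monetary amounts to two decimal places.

Total landed cost: USD 341484.82

CFR: the seller pays costs through ocean freight to the destination port, but not insurance.
Already in the invoice (seller's account under CFR): inland to port, freight — exclude.
CIF value = CFR price + insurance = 317411.68 + 132.94 = 317544.62
Ad valorem component: 317544.62 × 3% = 9526.34
Specific component: 3547 × 3.57 = 12662.79
Import duty = 9526.34 + 12662.79 = 22189.13
Buyer bears: insurance 132.94 + destination terminal 1013.99 + brokerage 132.61 + delivery 604.47 + duty 22189.13 = 24073.14
Landed cost = invoice 317411.68 + 24073.14 = 341484.82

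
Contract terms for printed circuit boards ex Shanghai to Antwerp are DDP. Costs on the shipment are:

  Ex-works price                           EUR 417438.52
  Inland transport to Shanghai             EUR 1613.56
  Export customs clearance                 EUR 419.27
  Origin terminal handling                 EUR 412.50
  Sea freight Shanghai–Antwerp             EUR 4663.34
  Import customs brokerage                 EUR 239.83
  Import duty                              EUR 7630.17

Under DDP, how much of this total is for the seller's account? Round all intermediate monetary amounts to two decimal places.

Seller's account: EUR 432417.19

DDP: the seller bears all costs including import duty.
Seller's account: goods 417438.52 + inland to port 1613.56 + export clearance 419.27 + origin terminal 412.50 + freight 4663.34 + brokerage 239.83 + duty 7630.17 = 432417.19
Buyer's account: 0.00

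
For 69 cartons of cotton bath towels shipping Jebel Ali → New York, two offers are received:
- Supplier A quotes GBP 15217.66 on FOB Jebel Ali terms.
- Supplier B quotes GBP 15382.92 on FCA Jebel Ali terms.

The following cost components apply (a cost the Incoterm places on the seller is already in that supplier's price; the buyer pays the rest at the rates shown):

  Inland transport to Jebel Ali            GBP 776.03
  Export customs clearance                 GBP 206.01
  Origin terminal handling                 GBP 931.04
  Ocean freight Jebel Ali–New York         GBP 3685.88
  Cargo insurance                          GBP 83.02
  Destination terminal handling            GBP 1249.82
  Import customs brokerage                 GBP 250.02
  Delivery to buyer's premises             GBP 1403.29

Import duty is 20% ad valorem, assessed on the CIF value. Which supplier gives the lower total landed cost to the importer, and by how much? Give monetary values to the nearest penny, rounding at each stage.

Supplier A is cheaper by GBP 1315.56

Supplier A (FOB):
CIF value = FOB price + freight + insurance = 15217.66 + 3685.88 + 83.02 = 18986.56
Import duty = 18986.56 × 20% = 3797.31
Buyer bears (A): 3685.88 + 83.02 + 1249.82 + 250.02 + 1403.29 = 6672.03
Landed cost (A) = invoice 15217.66 + 6672.03 + duty 3797.31 = 25687.00
Supplier B (FCA):
CIF value = FCA price + origin terminal + freight + insurance = 15382.92 + 931.04 + 3685.88 + 83.02 = 20082.86
Import duty = 20082.86 × 20% = 4016.57
Buyer bears (B): 931.04 + 3685.88 + 83.02 + 1249.82 + 250.02 + 1403.29 = 7603.07
Landed cost (B) = invoice 15382.92 + 7603.07 + duty 4016.57 = 27002.56
Difference = |25687.00 − 27002.56| = 1315.56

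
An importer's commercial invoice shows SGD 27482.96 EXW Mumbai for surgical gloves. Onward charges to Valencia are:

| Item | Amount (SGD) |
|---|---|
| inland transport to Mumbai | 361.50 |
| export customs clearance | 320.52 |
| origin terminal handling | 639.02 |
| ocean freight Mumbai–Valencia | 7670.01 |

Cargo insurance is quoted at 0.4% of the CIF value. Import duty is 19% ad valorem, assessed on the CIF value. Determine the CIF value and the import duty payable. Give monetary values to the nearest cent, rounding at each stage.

CIF value: SGD 36620.49; import duty: SGD 6957.89

Let C be the CIF value. C = EXW price + pre-shipment costs + freight + 0.4% × C
C − 0.4% × C = 27482.96 + 361.50 + 320.52 + 639.02 + 7670.01
0.996 × C = 36474.01
C = 36474.01 / 0.996 = 36620.49
Insurance premium = 0.4% × 36620.49 = 146.48
Import duty = 36620.49 × 19% = 6957.89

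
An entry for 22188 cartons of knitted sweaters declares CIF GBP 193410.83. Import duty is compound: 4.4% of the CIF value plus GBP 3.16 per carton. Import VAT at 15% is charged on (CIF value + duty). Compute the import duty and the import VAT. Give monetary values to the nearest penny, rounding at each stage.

Ad valorem component: 193410.83 × 4.4% = 8510.08
Specific component: 22188 × 3.16 = 70114.08
Import duty = 8510.08 + 70114.08 = 78624.16
VAT base = CIF + duty = 193410.83 + 78624.16 = 272034.99
Import VAT = 272034.99 × 15% = 40805.25

Import duty: GBP 78624.16; import VAT: GBP 40805.25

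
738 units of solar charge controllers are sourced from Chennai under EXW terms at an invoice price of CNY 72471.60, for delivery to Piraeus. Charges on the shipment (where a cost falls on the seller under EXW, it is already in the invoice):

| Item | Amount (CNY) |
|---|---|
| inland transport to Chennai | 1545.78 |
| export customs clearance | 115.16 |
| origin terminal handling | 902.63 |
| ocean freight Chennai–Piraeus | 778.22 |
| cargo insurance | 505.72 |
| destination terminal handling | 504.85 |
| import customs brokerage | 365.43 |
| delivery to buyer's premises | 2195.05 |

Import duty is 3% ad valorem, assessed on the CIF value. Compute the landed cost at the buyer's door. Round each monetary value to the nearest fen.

EXW: the seller makes goods available at their premises; the buyer bears all onward costs.
CIF value = EXW price + inland to port + export clearance + origin terminal + freight + insurance = 72471.60 + 1545.78 + 115.16 + 902.63 + 778.22 + 505.72 = 76319.11
Import duty = 76319.11 × 3% = 2289.57
Buyer bears: inland to port 1545.78 + export clearance 115.16 + origin terminal 902.63 + freight 778.22 + insurance 505.72 + destination terminal 504.85 + brokerage 365.43 + delivery 2195.05 + duty 2289.57 = 9202.41
Landed cost = invoice 72471.60 + 9202.41 = 81674.01

Total landed cost: CNY 81674.01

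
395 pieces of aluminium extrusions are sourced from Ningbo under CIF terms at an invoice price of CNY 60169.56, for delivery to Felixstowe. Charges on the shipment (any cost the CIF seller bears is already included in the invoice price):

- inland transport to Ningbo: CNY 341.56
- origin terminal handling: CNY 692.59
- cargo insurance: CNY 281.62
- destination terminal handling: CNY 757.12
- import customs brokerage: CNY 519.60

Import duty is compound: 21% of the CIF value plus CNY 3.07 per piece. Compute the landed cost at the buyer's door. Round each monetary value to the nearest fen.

CIF: the seller pays costs through ocean freight and marine insurance to the destination port.
Already in the invoice (seller's account under CIF): inland to port, origin terminal, insurance — exclude.
The CIF price already equals the CIF value: 60169.56
Ad valorem component: 60169.56 × 21% = 12635.61
Specific component: 395 × 3.07 = 1212.65
Import duty = 12635.61 + 1212.65 = 13848.26
Buyer bears: destination terminal 757.12 + brokerage 519.60 + duty 13848.26 = 15124.98
Landed cost = invoice 60169.56 + 15124.98 = 75294.54

Total landed cost: CNY 75294.54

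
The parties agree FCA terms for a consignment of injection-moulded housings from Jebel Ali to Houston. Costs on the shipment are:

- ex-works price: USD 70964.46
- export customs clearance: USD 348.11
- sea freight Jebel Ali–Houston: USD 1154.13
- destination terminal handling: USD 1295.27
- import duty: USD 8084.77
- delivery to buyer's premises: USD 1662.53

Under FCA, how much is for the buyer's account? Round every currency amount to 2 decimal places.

Buyer's account: USD 12196.70

FCA: the seller delivers export-cleared goods to the carrier; the buyer bears costs from that point.
Seller's account: goods 70964.46 + export clearance 348.11 = 71312.57
Buyer's account: freight 1154.13 + destination terminal 1295.27 + duty 8084.77 + delivery 1662.53 = 12196.70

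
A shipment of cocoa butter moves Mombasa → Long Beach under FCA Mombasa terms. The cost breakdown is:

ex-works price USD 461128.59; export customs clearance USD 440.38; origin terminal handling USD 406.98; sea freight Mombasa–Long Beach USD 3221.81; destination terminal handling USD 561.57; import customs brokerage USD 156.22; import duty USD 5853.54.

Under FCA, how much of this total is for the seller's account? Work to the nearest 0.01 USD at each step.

Seller's account: USD 461568.97

FCA: the seller delivers export-cleared goods to the carrier; the buyer bears costs from that point.
Seller's account: goods 461128.59 + export clearance 440.38 = 461568.97
Buyer's account: origin terminal 406.98 + freight 3221.81 + destination terminal 561.57 + brokerage 156.22 + duty 5853.54 = 10200.12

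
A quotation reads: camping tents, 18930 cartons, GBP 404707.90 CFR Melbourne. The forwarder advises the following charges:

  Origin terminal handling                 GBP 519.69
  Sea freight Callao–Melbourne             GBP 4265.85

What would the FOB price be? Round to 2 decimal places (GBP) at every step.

FOB price: GBP 400442.05

Not relevant to the conversion: origin terminal — on the seller under both CFR and FOB; already in the CFR price and stays in the FOB price.
From CFR to FOB, the seller no longer bears: freight.
FOB price = 404707.90 − 4265.85 = 400442.05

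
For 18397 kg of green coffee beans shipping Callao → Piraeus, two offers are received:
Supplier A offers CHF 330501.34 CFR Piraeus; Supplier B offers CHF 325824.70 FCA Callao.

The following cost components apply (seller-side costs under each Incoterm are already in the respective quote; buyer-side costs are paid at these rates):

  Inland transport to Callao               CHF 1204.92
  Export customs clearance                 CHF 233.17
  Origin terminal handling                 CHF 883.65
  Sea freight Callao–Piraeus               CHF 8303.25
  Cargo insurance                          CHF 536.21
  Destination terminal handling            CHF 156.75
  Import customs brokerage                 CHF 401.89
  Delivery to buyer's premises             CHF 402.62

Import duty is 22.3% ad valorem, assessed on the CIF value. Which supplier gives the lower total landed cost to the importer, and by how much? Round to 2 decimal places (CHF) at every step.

Supplier A (CFR):
CIF value = CFR price + insurance = 330501.34 + 536.21 = 331037.55
Import duty = 331037.55 × 22.3% = 73821.37
Buyer bears (A): 536.21 + 156.75 + 401.89 + 402.62 = 1497.47
Landed cost (A) = invoice 330501.34 + 1497.47 + duty 73821.37 = 405820.18
Supplier B (FCA):
CIF value = FCA price + origin terminal + freight + insurance = 325824.70 + 883.65 + 8303.25 + 536.21 = 335547.81
Import duty = 335547.81 × 22.3% = 74827.16
Buyer bears (B): 883.65 + 8303.25 + 536.21 + 156.75 + 401.89 + 402.62 = 10684.37
Landed cost (B) = invoice 325824.70 + 10684.37 + duty 74827.16 = 411336.23
Difference = |405820.18 − 411336.23| = 5516.05

Supplier A is cheaper by CHF 5516.05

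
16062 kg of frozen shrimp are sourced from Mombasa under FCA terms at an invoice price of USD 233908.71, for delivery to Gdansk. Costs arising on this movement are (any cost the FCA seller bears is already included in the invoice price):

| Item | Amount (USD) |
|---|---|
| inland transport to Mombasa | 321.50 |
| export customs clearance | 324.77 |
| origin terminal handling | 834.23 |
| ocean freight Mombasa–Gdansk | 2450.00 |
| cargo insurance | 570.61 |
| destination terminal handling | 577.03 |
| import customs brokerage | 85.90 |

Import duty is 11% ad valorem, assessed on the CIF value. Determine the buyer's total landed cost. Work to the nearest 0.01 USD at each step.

Total landed cost: USD 264580.47

FCA: the seller delivers export-cleared goods to the carrier; the buyer bears costs from that point.
Already in the invoice (seller's account under FCA): inland to port, export clearance — exclude.
CIF value = FCA price + origin terminal + freight + insurance = 233908.71 + 834.23 + 2450.00 + 570.61 = 237763.55
Import duty = 237763.55 × 11% = 26153.99
Buyer bears: origin terminal 834.23 + freight 2450.00 + insurance 570.61 + destination terminal 577.03 + brokerage 85.90 + duty 26153.99 = 30671.76
Landed cost = invoice 233908.71 + 30671.76 = 264580.47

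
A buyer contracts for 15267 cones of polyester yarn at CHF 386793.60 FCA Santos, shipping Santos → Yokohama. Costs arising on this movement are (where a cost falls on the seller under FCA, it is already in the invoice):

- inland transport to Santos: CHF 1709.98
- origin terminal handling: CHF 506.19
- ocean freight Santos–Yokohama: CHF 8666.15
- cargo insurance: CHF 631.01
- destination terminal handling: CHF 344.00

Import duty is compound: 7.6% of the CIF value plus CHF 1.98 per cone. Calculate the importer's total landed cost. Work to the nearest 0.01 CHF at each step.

FCA: the seller delivers export-cleared goods to the carrier; the buyer bears costs from that point.
Already in the invoice (seller's account under FCA): inland to port — exclude.
CIF value = FCA price + origin terminal + freight + insurance = 386793.60 + 506.19 + 8666.15 + 631.01 = 396596.95
Ad valorem component: 396596.95 × 7.6% = 30141.37
Specific component: 15267 × 1.98 = 30228.66
Import duty = 30141.37 + 30228.66 = 60370.03
Buyer bears: origin terminal 506.19 + freight 8666.15 + insurance 631.01 + destination terminal 344.00 + duty 60370.03 = 70517.38
Landed cost = invoice 386793.60 + 70517.38 = 457310.98

Total landed cost: CHF 457310.98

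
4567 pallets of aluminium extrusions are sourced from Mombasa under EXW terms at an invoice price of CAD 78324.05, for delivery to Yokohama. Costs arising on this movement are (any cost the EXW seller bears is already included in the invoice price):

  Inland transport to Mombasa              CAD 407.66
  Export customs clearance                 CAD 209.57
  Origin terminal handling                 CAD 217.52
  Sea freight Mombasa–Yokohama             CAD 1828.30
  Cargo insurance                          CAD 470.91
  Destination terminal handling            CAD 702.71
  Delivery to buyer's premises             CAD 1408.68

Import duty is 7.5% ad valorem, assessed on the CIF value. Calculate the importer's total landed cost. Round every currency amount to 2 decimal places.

EXW: the seller makes goods available at their premises; the buyer bears all onward costs.
CIF value = EXW price + inland to port + export clearance + origin terminal + freight + insurance = 78324.05 + 407.66 + 209.57 + 217.52 + 1828.30 + 470.91 = 81458.01
Import duty = 81458.01 × 7.5% = 6109.35
Buyer bears: inland to port 407.66 + export clearance 209.57 + origin terminal 217.52 + freight 1828.30 + insurance 470.91 + destination terminal 702.71 + delivery 1408.68 + duty 6109.35 = 11354.70
Landed cost = invoice 78324.05 + 11354.70 = 89678.75

Total landed cost: CAD 89678.75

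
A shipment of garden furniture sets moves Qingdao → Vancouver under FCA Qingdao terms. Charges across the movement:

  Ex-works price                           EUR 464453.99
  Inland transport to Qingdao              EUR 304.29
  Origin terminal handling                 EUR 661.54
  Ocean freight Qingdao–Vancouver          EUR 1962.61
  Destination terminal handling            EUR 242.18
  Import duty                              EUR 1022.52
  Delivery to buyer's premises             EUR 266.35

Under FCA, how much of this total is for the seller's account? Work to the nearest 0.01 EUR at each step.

FCA: the seller delivers export-cleared goods to the carrier; the buyer bears costs from that point.
Seller's account: goods 464453.99 + inland to port 304.29 = 464758.28
Buyer's account: origin terminal 661.54 + freight 1962.61 + destination terminal 242.18 + duty 1022.52 + delivery 266.35 = 4155.20

Seller's account: EUR 464758.28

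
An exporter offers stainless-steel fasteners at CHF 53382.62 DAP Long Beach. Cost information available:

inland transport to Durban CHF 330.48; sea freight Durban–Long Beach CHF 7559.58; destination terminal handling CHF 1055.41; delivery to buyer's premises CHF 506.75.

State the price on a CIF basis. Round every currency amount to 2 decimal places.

Not relevant to the conversion: freight, inland to port — on the seller under both DAP and CIF; already in the DAP price and stays in the CIF price.
From DAP to CIF, the seller no longer bears: destination terminal, delivery.
CIF price = 53382.62 − 1055.41 − 506.75 = 51820.46

CIF price: CHF 51820.46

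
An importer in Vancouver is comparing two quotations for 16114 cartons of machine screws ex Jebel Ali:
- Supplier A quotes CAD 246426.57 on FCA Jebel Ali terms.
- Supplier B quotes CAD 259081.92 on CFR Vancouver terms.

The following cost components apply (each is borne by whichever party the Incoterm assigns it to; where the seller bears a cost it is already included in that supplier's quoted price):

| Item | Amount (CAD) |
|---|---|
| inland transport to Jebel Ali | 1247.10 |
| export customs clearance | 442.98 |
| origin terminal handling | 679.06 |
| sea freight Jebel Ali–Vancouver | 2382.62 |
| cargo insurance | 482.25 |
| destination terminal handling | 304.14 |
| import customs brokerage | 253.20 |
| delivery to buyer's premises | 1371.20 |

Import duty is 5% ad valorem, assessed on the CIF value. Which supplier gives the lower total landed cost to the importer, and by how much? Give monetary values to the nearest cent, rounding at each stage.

Supplier A (FCA):
CIF value = FCA price + origin terminal + freight + insurance = 246426.57 + 679.06 + 2382.62 + 482.25 = 249970.50
Import duty = 249970.50 × 5% = 12498.53
Buyer bears (A): 679.06 + 2382.62 + 482.25 + 304.14 + 253.20 + 1371.20 = 5472.47
Landed cost (A) = invoice 246426.57 + 5472.47 + duty 12498.53 = 264397.57
Supplier B (CFR):
CIF value = CFR price + insurance = 259081.92 + 482.25 = 259564.17
Import duty = 259564.17 × 5% = 12978.21
Buyer bears (B): 482.25 + 304.14 + 253.20 + 1371.20 = 2410.79
Landed cost (B) = invoice 259081.92 + 2410.79 + duty 12978.21 = 274470.92
Difference = |264397.57 − 274470.92| = 10073.35

Supplier A is cheaper by CAD 10073.35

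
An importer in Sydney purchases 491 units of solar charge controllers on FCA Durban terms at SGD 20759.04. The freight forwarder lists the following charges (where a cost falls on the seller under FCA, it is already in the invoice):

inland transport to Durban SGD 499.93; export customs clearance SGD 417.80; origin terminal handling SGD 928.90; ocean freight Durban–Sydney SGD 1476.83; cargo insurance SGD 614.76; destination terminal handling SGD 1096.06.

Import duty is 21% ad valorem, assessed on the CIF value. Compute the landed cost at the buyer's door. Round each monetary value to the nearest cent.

FCA: the seller delivers export-cleared goods to the carrier; the buyer bears costs from that point.
Already in the invoice (seller's account under FCA): inland to port, export clearance — exclude.
CIF value = FCA price + origin terminal + freight + insurance = 20759.04 + 928.90 + 1476.83 + 614.76 = 23779.53
Import duty = 23779.53 × 21% = 4993.70
Buyer bears: origin terminal 928.90 + freight 1476.83 + insurance 614.76 + destination terminal 1096.06 + duty 4993.70 = 9110.25
Landed cost = invoice 20759.04 + 9110.25 = 29869.29

Total landed cost: SGD 29869.29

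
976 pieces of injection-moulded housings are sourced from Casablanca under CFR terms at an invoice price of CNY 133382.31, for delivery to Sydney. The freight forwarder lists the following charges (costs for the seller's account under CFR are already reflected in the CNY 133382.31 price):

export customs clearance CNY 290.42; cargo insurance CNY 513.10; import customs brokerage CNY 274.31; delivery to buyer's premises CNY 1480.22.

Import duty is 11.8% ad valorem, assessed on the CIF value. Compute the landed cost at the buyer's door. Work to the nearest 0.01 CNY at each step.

Total landed cost: CNY 151449.60

CFR: the seller pays costs through ocean freight to the destination port, but not insurance.
Already in the invoice (seller's account under CFR): export clearance — exclude.
CIF value = CFR price + insurance = 133382.31 + 513.10 = 133895.41
Import duty = 133895.41 × 11.8% = 15799.66
Buyer bears: insurance 513.10 + brokerage 274.31 + delivery 1480.22 + duty 15799.66 = 18067.29
Landed cost = invoice 133382.31 + 18067.29 = 151449.60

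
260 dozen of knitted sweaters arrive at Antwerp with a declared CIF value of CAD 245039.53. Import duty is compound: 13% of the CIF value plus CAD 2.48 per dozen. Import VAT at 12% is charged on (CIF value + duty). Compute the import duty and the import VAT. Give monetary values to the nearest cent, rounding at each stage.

Import duty: CAD 32499.94; import VAT: CAD 33304.74

Ad valorem component: 245039.53 × 13% = 31855.14
Specific component: 260 × 2.48 = 644.80
Import duty = 31855.14 + 644.80 = 32499.94
VAT base = CIF + duty = 245039.53 + 32499.94 = 277539.47
Import VAT = 277539.47 × 12% = 33304.74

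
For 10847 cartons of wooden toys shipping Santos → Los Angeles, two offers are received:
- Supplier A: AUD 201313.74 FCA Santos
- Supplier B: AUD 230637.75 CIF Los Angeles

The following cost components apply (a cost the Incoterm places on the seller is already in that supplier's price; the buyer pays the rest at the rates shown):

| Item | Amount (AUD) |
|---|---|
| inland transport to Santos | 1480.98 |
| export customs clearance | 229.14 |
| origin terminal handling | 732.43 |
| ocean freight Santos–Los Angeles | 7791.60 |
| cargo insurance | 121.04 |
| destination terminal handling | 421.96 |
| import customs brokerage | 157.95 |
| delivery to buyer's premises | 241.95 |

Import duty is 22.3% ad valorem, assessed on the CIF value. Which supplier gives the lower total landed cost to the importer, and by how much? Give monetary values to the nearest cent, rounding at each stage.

Supplier A (FCA):
CIF value = FCA price + origin terminal + freight + insurance = 201313.74 + 732.43 + 7791.60 + 121.04 = 209958.81
Import duty = 209958.81 × 22.3% = 46820.81
Buyer bears (A): 732.43 + 7791.60 + 121.04 + 421.96 + 157.95 + 241.95 = 9466.93
Landed cost (A) = invoice 201313.74 + 9466.93 + duty 46820.81 = 257601.48
Supplier B (CIF):
The CIF price already equals the CIF value: 230637.75
Import duty = 230637.75 × 22.3% = 51432.22
Buyer bears (B): 421.96 + 157.95 + 241.95 = 821.86
Landed cost (B) = invoice 230637.75 + 821.86 + duty 51432.22 = 282891.83
Difference = |257601.48 − 282891.83| = 25290.35

Supplier A is cheaper by AUD 25290.35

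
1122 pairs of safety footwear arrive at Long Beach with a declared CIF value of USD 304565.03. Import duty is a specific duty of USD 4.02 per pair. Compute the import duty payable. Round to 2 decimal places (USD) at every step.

Import duty: USD 4510.44

Import duty = 1122 × 4.02 = 4510.44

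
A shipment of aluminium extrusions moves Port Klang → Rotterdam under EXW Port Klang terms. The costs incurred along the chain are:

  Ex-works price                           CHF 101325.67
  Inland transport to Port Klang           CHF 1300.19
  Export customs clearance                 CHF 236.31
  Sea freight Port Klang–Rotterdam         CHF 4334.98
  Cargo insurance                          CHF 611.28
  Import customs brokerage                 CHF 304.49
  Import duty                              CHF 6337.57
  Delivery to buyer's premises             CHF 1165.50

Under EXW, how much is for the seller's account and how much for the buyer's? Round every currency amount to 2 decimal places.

Seller: CHF 101325.67; buyer: CHF 14290.32

EXW: the seller makes goods available at their premises; the buyer bears all onward costs.
Seller's account: goods 101325.67 = 101325.67
Buyer's account: inland to port 1300.19 + export clearance 236.31 + freight 4334.98 + insurance 611.28 + brokerage 304.49 + duty 6337.57 + delivery 1165.50 = 14290.32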